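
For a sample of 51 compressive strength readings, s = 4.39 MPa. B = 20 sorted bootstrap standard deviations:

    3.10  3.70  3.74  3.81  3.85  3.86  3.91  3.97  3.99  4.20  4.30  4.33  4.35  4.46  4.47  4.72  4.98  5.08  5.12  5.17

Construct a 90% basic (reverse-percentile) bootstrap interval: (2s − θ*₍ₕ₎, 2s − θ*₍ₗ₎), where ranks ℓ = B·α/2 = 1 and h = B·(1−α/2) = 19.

(3.66, 5.68)

Percentile endpoints at ranks 1 and 19: θ*₍1₎ = 3.10, θ*₍19₎ = 5.12.
Basic interval reflects these around s:
  lower = 2 × 4.39 − 5.12 = 3.66
  upper = 2 × 4.39 − 3.10 = 5.68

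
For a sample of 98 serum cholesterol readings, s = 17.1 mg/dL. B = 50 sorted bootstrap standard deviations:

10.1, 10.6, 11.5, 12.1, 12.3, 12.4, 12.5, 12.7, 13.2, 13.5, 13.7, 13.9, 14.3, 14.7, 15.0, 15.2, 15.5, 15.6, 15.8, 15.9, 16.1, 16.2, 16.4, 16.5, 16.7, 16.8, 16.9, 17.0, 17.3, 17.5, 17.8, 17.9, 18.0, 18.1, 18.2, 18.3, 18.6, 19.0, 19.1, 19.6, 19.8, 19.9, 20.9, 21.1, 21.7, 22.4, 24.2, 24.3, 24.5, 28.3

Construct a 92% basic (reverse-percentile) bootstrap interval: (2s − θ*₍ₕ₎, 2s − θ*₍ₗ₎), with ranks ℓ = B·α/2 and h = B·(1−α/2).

Percentile endpoints at ranks 2 and 48: θ*₍2₎ = 10.6, θ*₍48₎ = 24.3.
Basic interval reflects these around s:
  lower = 2 × 17.1 − 24.3 = 9.9
  upper = 2 × 17.1 − 10.6 = 23.6

(9.9, 23.6)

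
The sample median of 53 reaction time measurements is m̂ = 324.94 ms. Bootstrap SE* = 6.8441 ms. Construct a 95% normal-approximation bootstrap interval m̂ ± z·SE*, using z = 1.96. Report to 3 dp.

(311.526, 338.354)

Margin = 1.96 × 6.8441 = 13.4144
Interval: 324.94 ± 13.4144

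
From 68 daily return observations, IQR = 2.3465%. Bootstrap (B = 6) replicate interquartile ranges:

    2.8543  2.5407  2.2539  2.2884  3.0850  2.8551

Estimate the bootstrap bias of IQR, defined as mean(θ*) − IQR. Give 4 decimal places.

mean(θ*) = (2.8543 + 2.5407 + 2.2539 + 2.2884 + 3.0850 + 2.8551) / 6 = 2.64623
bias = 2.64623 − 2.3465

bias = +0.2997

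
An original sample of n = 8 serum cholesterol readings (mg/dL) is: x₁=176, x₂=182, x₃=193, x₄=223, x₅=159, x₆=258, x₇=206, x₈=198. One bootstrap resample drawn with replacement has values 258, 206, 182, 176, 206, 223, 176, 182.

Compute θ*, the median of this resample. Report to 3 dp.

Sorted: 176, 176, 182, 182, 206, 206, 223, 258
Median = average of the two middle values = 194.000

θ* = 194.000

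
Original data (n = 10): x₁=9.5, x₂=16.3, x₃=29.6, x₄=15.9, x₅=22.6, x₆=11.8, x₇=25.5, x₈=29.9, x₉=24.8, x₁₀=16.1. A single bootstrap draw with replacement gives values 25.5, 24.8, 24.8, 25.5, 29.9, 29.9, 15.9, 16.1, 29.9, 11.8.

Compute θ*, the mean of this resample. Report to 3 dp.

θ* = 23.410

Mean = (25.5 + 24.8 + 24.8 + 25.5 + 29.9 + 29.9 + 15.9 + 16.1 + 29.9 + 11.8) / 10 = 234.10 / 10 = 23.410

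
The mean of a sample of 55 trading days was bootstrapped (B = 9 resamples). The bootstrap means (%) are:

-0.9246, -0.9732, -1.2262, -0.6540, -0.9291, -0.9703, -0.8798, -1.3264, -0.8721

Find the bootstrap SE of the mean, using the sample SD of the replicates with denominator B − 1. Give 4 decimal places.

SE* = 0.1981

Bootstrap SE is the standard deviation of the 9 replicate means.
Mean of replicates: ((-0.9246) + (-0.9732) + (-1.2262) + (-0.6540) + (-0.9291) + (-0.9703) + (-0.8798) + (-1.3264) + (-0.8721)) / 9 = -8.75570 / 9 = -0.97286
Sum of squared deviations: (+0.04826)² + (−0.00034)² + (−0.25334)² + (+0.31886)² + (+0.04376)² + (+0.00256)² + (+0.09306)² + (−0.35354)² + (+0.10076)² = 0.31391
Variance = 0.31391 / 8 = 0.03924
SE* = √0.03924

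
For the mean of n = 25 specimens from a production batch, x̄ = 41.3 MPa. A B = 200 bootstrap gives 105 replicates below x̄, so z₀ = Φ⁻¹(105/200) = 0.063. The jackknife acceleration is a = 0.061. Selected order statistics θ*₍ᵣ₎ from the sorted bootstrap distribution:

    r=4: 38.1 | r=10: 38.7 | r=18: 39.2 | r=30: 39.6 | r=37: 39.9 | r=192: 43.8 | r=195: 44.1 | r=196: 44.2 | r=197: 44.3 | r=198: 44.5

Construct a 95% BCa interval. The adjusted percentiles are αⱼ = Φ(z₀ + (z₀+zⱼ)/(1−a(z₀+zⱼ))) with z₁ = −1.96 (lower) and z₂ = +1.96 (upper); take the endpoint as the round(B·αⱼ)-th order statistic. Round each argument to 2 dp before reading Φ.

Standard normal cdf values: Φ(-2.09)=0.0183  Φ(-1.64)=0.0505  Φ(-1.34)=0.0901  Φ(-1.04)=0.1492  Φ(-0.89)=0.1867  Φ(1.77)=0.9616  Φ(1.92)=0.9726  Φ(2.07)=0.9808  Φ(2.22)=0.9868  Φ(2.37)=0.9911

Lower: z₀ + z₁ = 0.063 + (-1.960) = -1.897; 1 − a(z₀+z₁) = 1 − (0.061)(-1.897) = 1.1157; argument = 0.063 + (-1.897)/1.1157 = -1.6373 → -1.64.
α₁ = Φ(-1.64) = 0.0505; rank = round(200 × 0.0505) = 10; θ*₍10₎ = 38.7.
Upper: z₀ + z₂ = 2.023; 1 − a(z₀+z₂) = 0.8766; argument = 2.3708 → 2.37; α₂ = 0.9911; rank = 198; θ*₍198₎ = 44.5.

(38.7, 44.5)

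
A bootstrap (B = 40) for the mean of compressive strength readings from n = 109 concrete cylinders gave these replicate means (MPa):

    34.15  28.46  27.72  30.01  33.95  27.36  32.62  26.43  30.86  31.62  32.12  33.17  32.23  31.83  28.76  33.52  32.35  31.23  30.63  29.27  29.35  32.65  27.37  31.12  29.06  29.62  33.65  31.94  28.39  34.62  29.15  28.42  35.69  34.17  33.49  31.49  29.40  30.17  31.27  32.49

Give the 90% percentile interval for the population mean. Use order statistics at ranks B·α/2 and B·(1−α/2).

(27.36, 34.17)

Sorted replicates: 26.43, 27.36, 27.37, 27.72, 28.39, 28.42, 28.46, 28.76, 29.06, 29.15, 29.27, 29.35, 29.40, 29.62, 30.01, 30.17, 30.63, 30.86, 31.12, 31.23, 31.27, 31.49, 31.62, 31.83, 31.94, 32.12, 32.23, 32.35, 32.49, 32.62, 32.65, 33.17, 33.49, 33.52, 33.65, 33.95, 34.15, 34.17, 34.62, 35.69
α = 0.10; lower rank = 40 × 0.050 = 2; upper rank = 40 × 0.950 = 38.
The 2nd smallest replicate is 27.36; the 38th is 34.17.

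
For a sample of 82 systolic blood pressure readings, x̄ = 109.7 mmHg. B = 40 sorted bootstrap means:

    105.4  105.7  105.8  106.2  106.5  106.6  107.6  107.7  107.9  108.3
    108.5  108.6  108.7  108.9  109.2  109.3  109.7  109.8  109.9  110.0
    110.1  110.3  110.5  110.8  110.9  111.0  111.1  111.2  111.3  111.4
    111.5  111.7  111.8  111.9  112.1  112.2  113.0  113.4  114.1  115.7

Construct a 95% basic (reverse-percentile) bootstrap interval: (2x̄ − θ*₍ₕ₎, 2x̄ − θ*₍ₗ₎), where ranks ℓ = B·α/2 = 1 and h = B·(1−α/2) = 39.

(105.3, 114.0)

Percentile endpoints at ranks 1 and 39: θ*₍1₎ = 105.4, θ*₍39₎ = 114.1.
Basic interval reflects these around x̄:
  lower = 2 × 109.7 − 114.1 = 105.3
  upper = 2 × 109.7 − 105.4 = 114.0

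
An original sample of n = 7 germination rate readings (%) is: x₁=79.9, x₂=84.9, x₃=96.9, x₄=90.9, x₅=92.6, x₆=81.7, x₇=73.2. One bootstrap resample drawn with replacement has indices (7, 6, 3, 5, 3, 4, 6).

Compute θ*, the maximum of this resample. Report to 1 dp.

Resample values: 73.2, 81.7, 96.9, 92.6, 96.9, 90.9, 81.7.
Maximum = 96.9

θ* = 96.9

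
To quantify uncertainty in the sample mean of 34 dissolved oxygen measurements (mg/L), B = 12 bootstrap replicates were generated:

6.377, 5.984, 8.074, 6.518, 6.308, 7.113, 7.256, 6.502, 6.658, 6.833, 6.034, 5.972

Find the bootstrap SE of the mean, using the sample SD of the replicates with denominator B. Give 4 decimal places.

SE* = 0.5884

Bootstrap SE is the standard deviation of the 12 replicate means.
Mean of replicates: (6.377 + 5.984 + 8.074 + 6.518 + 6.308 + 7.113 + 7.256 + 6.502 + 6.658 + 6.833 + 6.034 + 5.972) / 12 = 79.62900 / 12 = 6.63575
Sum of squared deviations: (−0.25875)² + (−0.65175)² + (+1.43825)² + (−0.11775)² + (−0.32775)² + (+0.47725)² + (+0.62025)² + (−0.13375)² + (+0.02225)² + (+0.19725)² + (−0.60175)² + (−0.66375)² = 4.15401
Variance = 4.15401 / 12 = 0.34617
SE* = √0.34617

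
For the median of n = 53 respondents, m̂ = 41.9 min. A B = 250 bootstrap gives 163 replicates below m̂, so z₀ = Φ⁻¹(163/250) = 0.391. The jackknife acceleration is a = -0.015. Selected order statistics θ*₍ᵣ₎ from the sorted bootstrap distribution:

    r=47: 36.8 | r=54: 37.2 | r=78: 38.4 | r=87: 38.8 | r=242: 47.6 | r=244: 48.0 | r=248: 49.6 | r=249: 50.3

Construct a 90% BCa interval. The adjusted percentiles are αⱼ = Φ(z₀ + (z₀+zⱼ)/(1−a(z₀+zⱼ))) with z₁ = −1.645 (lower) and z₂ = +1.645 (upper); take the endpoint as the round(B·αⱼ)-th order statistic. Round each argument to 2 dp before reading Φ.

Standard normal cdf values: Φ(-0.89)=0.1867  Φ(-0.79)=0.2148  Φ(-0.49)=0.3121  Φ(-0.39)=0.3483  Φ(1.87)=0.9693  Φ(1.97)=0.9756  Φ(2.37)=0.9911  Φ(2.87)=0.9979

(36.8, 49.6)

Lower: z₀ + z₁ = 0.391 + (-1.645) = -1.254; 1 − a(z₀+z₁) = 1 − (-0.015)(-1.254) = 0.9812; argument = 0.391 + (-1.254)/0.9812 = -0.8870 → -0.89.
α₁ = Φ(-0.89) = 0.1867; rank = round(250 × 0.1867) = 47; θ*₍47₎ = 36.8.
Upper: z₀ + z₂ = 2.036; 1 − a(z₀+z₂) = 1.0305; argument = 2.3667 → 2.37; α₂ = 0.9911; rank = 248; θ*₍248₎ = 49.6.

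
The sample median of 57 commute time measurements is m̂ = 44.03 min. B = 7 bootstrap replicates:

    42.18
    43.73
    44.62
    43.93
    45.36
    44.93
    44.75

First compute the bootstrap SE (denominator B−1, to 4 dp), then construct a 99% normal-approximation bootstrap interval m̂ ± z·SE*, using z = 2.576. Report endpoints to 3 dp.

Mean of replicates = 44.2143; sum of squared deviations = 6.7302; SE* = √(6.7302/6) = 1.0591
Margin = 2.576 × 1.0591 = 2.7282
Interval: 44.03 ± 2.7282

(41.302, 46.758)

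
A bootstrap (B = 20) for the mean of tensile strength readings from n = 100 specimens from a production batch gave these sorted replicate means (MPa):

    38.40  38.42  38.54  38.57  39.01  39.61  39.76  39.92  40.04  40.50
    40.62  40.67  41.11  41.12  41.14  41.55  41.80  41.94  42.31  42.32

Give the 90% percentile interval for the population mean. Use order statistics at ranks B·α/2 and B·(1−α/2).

α = 0.10; lower rank = 20 × 0.050 = 1; upper rank = 20 × 0.950 = 19.
The 1st smallest replicate is 38.40; the 19th is 42.31.

(38.40, 42.31)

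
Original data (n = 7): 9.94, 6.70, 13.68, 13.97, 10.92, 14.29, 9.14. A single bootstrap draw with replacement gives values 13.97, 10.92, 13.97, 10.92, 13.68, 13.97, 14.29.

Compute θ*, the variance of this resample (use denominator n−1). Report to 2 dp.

θ* = 2.25

Mean = 13.1029; sum of squared deviations = 13.5279
s² = 13.5279 / 6 = 2.2547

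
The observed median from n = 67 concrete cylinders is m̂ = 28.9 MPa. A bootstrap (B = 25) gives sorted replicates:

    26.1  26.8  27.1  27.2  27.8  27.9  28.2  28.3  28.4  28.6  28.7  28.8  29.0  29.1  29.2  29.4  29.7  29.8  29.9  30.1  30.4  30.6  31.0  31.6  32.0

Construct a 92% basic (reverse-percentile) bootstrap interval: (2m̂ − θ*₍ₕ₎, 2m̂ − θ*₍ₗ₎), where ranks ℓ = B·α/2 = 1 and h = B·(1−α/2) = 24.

Percentile endpoints at ranks 1 and 24: θ*₍1₎ = 26.1, θ*₍24₎ = 31.6.
Basic interval reflects these around m̂:
  lower = 2 × 28.9 − 31.6 = 26.2
  upper = 2 × 28.9 − 26.1 = 31.7

(26.2, 31.7)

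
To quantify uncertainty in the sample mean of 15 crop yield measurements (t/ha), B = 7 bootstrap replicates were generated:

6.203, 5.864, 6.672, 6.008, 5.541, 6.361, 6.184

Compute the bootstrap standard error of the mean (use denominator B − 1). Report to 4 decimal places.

SE* = 0.3622

Bootstrap SE is the standard deviation of the 7 replicate means.
Mean of replicates: (6.203 + 5.864 + 6.672 + 6.008 + 5.541 + 6.361 + 6.184) / 7 = 42.83300 / 7 = 6.11900
Sum of squared deviations: (+0.08400)² + (−0.25500)² + (+0.55300)² + (−0.11100)² + (−0.57800)² + (+0.24200)² + (+0.06500)² = 0.78708
Variance = 0.78708 / 6 = 0.13118
SE* = √0.13118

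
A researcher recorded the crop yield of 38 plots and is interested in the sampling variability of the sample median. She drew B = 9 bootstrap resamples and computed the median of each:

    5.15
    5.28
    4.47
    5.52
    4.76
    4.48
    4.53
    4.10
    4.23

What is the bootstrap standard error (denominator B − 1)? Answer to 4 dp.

Bootstrap SE is the standard deviation of the 9 replicate medians.
Mean of replicates: (5.15 + 5.28 + 4.47 + 5.52 + 4.76 + 4.48 + 4.53 + 4.10 + 4.23) / 9 = 42.52000 / 9 = 4.72444
Sum of squared deviations: (+0.42556)² + (+0.55556)² + (−0.25444)² + (+0.79556)² + (+0.03556)² + (−0.24444)² + (−0.19444)² + (−0.62444)² + (−0.49444)² = 1.92062
Variance = 1.92062 / 8 = 0.24008
SE* = √0.24008

SE* = 0.4900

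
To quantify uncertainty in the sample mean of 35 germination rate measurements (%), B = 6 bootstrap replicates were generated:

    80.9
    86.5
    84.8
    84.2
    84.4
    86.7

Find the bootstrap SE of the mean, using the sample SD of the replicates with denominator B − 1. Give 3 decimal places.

SE* = 2.095

Bootstrap SE is the standard deviation of the 6 replicate means.
Mean of replicates: (80.9 + 86.5 + 84.8 + 84.2 + 84.4 + 86.7) / 6 = 507.5000 / 6 = 84.5833
Sum of squared deviations: (−3.6833)² + (+1.9167)² + (+0.2167)² + (−0.3833)² + (−0.1833)² + (+2.1167)² = 21.9483
Variance = 21.9483 / 5 = 4.3897
SE* = √4.3897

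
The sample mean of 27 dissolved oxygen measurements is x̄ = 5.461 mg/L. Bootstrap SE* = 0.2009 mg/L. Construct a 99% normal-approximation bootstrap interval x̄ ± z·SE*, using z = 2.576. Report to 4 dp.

Margin = 2.576 × 0.2009 = 0.51752
Interval: 5.461 ± 0.51752

(4.9435, 5.9785)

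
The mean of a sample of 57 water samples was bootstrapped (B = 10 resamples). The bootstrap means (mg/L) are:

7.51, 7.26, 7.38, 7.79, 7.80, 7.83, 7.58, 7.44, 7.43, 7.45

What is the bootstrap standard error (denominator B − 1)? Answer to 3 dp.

SE* = 0.197

Bootstrap SE is the standard deviation of the 10 replicate means.
Mean of replicates: (7.51 + 7.26 + 7.38 + 7.79 + 7.80 + 7.83 + 7.58 + 7.44 + 7.43 + 7.45) / 10 = 75.4700 / 10 = 7.5470
Sum of squared deviations: (−0.0370)² + (−0.2870)² + (−0.1670)² + (+0.2430)² + (+0.2530)² + (+0.2830)² + (+0.0330)² + (−0.1070)² + (−0.1170)² + (−0.0970)² = 0.3504
Variance = 0.3504 / 9 = 0.0389
SE* = √0.0389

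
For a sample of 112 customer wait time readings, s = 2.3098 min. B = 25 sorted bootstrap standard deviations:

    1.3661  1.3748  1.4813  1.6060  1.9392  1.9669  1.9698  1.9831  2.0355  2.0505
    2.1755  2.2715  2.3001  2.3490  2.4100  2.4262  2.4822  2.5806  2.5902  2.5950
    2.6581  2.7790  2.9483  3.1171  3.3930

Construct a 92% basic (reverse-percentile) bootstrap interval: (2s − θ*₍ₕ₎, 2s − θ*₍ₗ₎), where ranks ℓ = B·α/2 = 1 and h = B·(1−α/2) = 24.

Percentile endpoints at ranks 1 and 24: θ*₍1₎ = 1.3661, θ*₍24₎ = 3.1171.
Basic interval reflects these around s:
  lower = 2 × 2.3098 − 3.1171 = 1.5025
  upper = 2 × 2.3098 − 1.3661 = 3.2535

(1.5025, 3.2535)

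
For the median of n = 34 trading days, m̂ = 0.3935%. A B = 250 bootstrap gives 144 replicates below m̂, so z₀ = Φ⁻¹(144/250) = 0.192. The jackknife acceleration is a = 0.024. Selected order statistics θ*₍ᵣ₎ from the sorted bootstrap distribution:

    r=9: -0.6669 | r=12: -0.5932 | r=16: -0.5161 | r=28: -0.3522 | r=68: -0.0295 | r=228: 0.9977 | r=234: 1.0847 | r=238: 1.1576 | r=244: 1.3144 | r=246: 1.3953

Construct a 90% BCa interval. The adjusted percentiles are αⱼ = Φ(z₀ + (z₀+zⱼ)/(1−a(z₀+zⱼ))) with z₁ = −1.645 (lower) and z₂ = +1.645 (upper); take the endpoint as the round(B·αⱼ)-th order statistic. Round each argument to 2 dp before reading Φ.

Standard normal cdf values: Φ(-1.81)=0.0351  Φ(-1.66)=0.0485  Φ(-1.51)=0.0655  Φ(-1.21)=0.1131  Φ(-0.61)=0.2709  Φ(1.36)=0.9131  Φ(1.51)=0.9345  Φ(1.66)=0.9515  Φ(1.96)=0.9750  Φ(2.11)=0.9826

(-0.3522, 1.3953)

Lower: z₀ + z₁ = 0.192 + (-1.645) = -1.453; 1 − a(z₀+z₁) = 1 − (0.024)(-1.453) = 1.0349; argument = 0.192 + (-1.453)/1.0349 = -1.2120 → -1.21.
α₁ = Φ(-1.21) = 0.1131; rank = round(250 × 0.1131) = 28; θ*₍28₎ = -0.3522.
Upper: z₀ + z₂ = 1.837; 1 − a(z₀+z₂) = 0.9559; argument = 2.1137 → 2.11; α₂ = 0.9826; rank = 246; θ*₍246₎ = 1.3953.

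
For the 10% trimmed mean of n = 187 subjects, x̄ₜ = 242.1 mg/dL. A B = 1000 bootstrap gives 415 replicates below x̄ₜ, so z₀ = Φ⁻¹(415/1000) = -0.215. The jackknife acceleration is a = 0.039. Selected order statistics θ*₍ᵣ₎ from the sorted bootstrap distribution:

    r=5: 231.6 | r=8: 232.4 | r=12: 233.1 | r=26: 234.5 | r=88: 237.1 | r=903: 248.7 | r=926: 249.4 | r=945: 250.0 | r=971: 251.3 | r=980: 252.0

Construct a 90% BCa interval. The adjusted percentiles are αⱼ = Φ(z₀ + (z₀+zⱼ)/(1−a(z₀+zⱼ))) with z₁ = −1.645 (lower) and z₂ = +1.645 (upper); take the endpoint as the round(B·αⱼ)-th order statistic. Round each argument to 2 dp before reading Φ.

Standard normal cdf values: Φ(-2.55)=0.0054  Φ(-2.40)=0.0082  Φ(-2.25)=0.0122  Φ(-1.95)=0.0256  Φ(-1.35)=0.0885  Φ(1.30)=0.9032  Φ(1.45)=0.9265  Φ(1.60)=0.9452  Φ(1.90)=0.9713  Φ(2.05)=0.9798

(234.5, 248.7)

Lower: z₀ + z₁ = -0.215 + (-1.645) = -1.860; 1 − a(z₀+z₁) = 1 − (0.039)(-1.860) = 1.0725; argument = -0.215 + (-1.860)/1.0725 = -1.9492 → -1.95.
α₁ = Φ(-1.95) = 0.0256; rank = round(1000 × 0.0256) = 26; θ*₍26₎ = 234.5.
Upper: z₀ + z₂ = 1.430; 1 − a(z₀+z₂) = 0.9442; argument = 1.2995 → 1.30; α₂ = 0.9032; rank = 903; θ*₍903₎ = 248.7.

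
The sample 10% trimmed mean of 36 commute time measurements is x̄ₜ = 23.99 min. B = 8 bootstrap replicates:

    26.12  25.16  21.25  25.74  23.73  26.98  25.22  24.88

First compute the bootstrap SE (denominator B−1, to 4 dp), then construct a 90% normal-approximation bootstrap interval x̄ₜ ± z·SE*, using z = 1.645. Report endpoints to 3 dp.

(21.115, 26.865)

Mean of replicates = 24.8850; sum of squared deviations = 21.3804; SE* = √(21.3804/7) = 1.7477
Margin = 1.645 × 1.7477 = 2.8750
Interval: 23.99 ± 2.8750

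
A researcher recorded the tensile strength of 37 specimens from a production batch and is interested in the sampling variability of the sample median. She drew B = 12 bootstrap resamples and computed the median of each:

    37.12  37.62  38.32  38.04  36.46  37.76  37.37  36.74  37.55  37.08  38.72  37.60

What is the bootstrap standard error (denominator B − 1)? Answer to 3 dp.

SE* = 0.642

Bootstrap SE is the standard deviation of the 12 replicate medians.
Mean of replicates: (37.12 + 37.62 + 38.32 + 38.04 + 36.46 + 37.76 + 37.37 + 36.74 + 37.55 + 37.08 + 38.72 + 37.60) / 12 = 450.3800 / 12 = 37.5317
Sum of squared deviations: (−0.4117)² + (+0.0883)² + (+0.7883)² + (+0.5083)² + (−1.0717)² + (+0.2283)² + (−0.1617)² + (−0.7917)² + (+0.0183)² + (−0.4517)² + (+1.1883)² + (+0.0683)² = 4.5318
Variance = 4.5318 / 11 = 0.4120
SE* = √0.4120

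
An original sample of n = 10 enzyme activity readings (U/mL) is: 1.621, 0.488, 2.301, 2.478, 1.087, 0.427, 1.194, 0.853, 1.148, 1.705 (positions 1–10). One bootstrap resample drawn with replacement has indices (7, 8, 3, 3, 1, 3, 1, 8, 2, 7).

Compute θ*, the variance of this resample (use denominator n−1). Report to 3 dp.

Resample values: 1.194, 0.853, 2.301, 2.301, 1.621, 2.301, 1.621, 0.853, 0.488, 1.194.
Mean = 1.4727; sum of squared deviations = 3.9953
s² = 3.9953 / 9 = 0.4439

θ* = 0.444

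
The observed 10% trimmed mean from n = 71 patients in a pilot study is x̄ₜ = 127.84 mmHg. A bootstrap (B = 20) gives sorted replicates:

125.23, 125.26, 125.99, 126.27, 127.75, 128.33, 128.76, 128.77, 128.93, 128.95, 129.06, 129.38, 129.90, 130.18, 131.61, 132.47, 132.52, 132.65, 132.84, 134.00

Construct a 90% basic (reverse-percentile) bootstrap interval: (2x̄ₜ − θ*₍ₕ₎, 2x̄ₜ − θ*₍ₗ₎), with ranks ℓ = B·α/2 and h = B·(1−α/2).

(122.84, 130.45)

Percentile endpoints at ranks 1 and 19: θ*₍1₎ = 125.23, θ*₍19₎ = 132.84.
Basic interval reflects these around x̄ₜ:
  lower = 2 × 127.84 − 132.84 = 122.84
  upper = 2 × 127.84 − 125.23 = 130.45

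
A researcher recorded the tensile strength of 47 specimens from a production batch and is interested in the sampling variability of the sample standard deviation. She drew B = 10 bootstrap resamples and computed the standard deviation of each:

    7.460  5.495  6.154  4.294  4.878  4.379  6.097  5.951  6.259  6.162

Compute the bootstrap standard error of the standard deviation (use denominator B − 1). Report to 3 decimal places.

Bootstrap SE is the standard deviation of the 10 replicate standard deviations.
Mean of replicates: (7.460 + 5.495 + 6.154 + 4.294 + 4.878 + 4.379 + 6.097 + 5.951 + 6.259 + 6.162) / 10 = 57.1290 / 10 = 5.7129
Sum of squared deviations: (+1.7471)² + (−0.2179)² + (+0.4411)² + (−1.4189)² + (−0.8349)² + (−1.3339)² + (+0.3841)² + (+0.2381)² + (+0.5461)² + (+0.4491)² = 8.4882
Variance = 8.4882 / 9 = 0.9431
SE* = √0.9431

SE* = 0.971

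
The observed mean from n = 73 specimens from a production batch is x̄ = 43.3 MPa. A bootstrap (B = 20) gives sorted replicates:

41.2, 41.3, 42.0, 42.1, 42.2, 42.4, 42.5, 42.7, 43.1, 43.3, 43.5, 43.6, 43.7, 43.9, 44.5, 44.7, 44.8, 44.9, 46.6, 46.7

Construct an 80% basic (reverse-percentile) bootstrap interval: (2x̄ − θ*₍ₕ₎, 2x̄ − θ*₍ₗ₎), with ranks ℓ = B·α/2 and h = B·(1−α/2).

Percentile endpoints at ranks 2 and 18: θ*₍2₎ = 41.3, θ*₍18₎ = 44.9.
Basic interval reflects these around x̄:
  lower = 2 × 43.3 − 44.9 = 41.7
  upper = 2 × 43.3 − 41.3 = 45.3

(41.7, 45.3)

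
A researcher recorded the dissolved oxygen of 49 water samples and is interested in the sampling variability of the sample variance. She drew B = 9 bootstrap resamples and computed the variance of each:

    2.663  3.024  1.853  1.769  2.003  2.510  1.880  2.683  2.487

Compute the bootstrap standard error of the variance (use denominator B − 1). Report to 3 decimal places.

SE* = 0.451

Bootstrap SE is the standard deviation of the 9 replicate variances.
Mean of replicates: (2.663 + 3.024 + 1.853 + 1.769 + 2.003 + 2.510 + 1.880 + 2.683 + 2.487) / 9 = 20.8720 / 9 = 2.3191
Sum of squared deviations: (+0.3439)² + (+0.7049)² + (−0.4661)² + (−0.5501)² + (−0.3161)² + (+0.1909)² + (−0.4391)² + (+0.3639)² + (+0.1679)² = 1.6248
Variance = 1.6248 / 8 = 0.2031
SE* = √0.2031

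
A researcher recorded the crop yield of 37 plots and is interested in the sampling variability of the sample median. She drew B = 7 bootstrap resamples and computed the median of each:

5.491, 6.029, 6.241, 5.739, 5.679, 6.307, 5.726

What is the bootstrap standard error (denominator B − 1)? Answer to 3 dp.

SE* = 0.308

Bootstrap SE is the standard deviation of the 7 replicate medians.
Mean of replicates: (5.491 + 6.029 + 6.241 + 5.739 + 5.679 + 6.307 + 5.726) / 7 = 41.2120 / 7 = 5.8874
Sum of squared deviations: (−0.3964)² + (+0.1416)² + (+0.3536)² + (−0.1484)² + (−0.2084)² + (+0.4196)² + (−0.1614)² = 0.5698
Variance = 0.5698 / 6 = 0.0950
SE* = √0.0950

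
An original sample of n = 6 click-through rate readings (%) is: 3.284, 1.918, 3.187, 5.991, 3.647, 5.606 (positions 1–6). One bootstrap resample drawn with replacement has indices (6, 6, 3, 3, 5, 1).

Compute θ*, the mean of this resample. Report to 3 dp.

θ* = 4.086

Resample values: 5.606, 5.606, 3.187, 3.187, 3.647, 3.284.
Mean = (5.606 + 5.606 + 3.187 + 3.187 + 3.647 + 3.284) / 6 = 24.5170 / 6 = 4.086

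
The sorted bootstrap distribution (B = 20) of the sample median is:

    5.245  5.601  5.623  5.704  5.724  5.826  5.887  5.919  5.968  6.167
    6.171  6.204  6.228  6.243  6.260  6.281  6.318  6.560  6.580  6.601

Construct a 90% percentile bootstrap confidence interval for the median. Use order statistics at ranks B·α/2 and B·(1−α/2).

(5.245, 6.580)

α = 0.10; lower rank = 20 × 0.050 = 1; upper rank = 20 × 0.950 = 19.
The 1st smallest replicate is 5.245; the 19th is 6.580.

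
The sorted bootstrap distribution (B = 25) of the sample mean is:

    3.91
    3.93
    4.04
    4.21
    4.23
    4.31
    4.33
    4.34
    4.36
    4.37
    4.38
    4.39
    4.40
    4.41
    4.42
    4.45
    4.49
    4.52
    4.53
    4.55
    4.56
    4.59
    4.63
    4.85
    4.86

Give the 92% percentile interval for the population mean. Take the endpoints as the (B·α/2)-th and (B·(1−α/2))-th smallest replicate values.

α = 0.08; lower rank = 25 × 0.040 = 1; upper rank = 25 × 0.960 = 24.
The 1st smallest replicate is 3.91; the 24th is 4.85.

(3.91, 4.85)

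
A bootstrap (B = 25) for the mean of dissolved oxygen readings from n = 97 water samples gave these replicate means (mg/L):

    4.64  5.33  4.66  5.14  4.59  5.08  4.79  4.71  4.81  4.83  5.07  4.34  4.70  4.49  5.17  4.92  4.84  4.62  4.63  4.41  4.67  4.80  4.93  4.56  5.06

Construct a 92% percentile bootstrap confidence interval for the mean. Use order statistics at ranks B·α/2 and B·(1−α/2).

(4.34, 5.17)

Sorted replicates: 4.34, 4.41, 4.49, 4.56, 4.59, 4.62, 4.63, 4.64, 4.66, 4.67, 4.70, 4.71, 4.79, 4.80, 4.81, 4.83, 4.84, 4.92, 4.93, 5.06, 5.07, 5.08, 5.14, 5.17, 5.33
α = 0.08; lower rank = 25 × 0.040 = 1; upper rank = 25 × 0.960 = 24.
The 1st smallest replicate is 4.34; the 24th is 5.17.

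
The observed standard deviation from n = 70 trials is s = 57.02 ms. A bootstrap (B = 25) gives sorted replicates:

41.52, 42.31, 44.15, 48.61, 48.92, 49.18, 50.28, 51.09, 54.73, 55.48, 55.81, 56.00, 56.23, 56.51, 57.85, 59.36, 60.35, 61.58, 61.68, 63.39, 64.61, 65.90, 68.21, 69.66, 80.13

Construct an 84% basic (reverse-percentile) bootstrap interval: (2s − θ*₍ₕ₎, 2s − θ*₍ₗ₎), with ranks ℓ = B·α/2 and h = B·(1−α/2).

(45.83, 71.73)

Percentile endpoints at ranks 2 and 23: θ*₍2₎ = 42.31, θ*₍23₎ = 68.21.
Basic interval reflects these around s:
  lower = 2 × 57.02 − 68.21 = 45.83
  upper = 2 × 57.02 − 42.31 = 71.73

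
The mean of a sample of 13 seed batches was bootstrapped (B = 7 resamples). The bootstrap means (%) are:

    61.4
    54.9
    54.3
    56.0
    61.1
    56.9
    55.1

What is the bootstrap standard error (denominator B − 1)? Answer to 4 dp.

Bootstrap SE is the standard deviation of the 7 replicate means.
Mean of replicates: (61.4 + 54.9 + 54.3 + 56.0 + 61.1 + 56.9 + 55.1) / 7 = 399.70000 / 7 = 57.10000
Sum of squared deviations: (+4.30000)² + (−2.20000)² + (−2.80000)² + (−1.10000)² + (+4.00000)² + (−0.20000)² + (−2.00000)² = 52.42000
Variance = 52.42000 / 6 = 8.73667
SE* = √8.73667

SE* = 2.9558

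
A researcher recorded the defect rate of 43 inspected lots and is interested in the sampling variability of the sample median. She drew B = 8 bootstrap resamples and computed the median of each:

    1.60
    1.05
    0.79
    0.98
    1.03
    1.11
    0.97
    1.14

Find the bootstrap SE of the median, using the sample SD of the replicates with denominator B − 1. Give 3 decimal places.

SE* = 0.234

Bootstrap SE is the standard deviation of the 8 replicate medians.
Mean of replicates: (1.60 + 1.05 + 0.79 + 0.98 + 1.03 + 1.11 + 0.97 + 1.14) / 8 = 8.6700 / 8 = 1.0837
Sum of squared deviations: (+0.5163)² + (−0.0337)² + (−0.2937)² + (−0.1038)² + (−0.0537)² + (+0.0263)² + (−0.1138)² + (+0.0562)² = 0.3844
Variance = 0.3844 / 7 = 0.0549
SE* = √0.0549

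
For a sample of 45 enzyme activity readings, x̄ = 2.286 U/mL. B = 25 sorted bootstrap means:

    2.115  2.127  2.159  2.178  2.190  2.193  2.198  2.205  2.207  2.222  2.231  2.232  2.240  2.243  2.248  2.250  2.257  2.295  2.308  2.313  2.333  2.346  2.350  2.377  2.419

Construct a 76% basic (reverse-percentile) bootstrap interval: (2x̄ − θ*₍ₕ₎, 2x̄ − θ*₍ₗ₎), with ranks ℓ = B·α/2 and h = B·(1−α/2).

Percentile endpoints at ranks 3 and 22: θ*₍3₎ = 2.159, θ*₍22₎ = 2.346.
Basic interval reflects these around x̄:
  lower = 2 × 2.286 − 2.346 = 2.226
  upper = 2 × 2.286 − 2.159 = 2.413

(2.226, 2.413)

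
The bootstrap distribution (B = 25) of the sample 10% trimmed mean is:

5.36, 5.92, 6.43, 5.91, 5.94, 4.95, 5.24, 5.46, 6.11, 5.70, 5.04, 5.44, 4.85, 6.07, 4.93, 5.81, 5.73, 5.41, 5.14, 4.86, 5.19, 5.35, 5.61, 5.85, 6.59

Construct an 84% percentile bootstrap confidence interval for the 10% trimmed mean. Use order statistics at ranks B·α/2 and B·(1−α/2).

Sorted replicates: 4.85, 4.86, 4.93, 4.95, 5.04, 5.14, 5.19, 5.24, 5.35, 5.36, 5.41, 5.44, 5.46, 5.61, 5.70, 5.73, 5.81, 5.85, 5.91, 5.92, 5.94, 6.07, 6.11, 6.43, 6.59
α = 0.16; lower rank = 25 × 0.080 = 2; upper rank = 25 × 0.920 = 23.
The 2nd smallest replicate is 4.86; the 23rd is 6.11.

(4.86, 6.11)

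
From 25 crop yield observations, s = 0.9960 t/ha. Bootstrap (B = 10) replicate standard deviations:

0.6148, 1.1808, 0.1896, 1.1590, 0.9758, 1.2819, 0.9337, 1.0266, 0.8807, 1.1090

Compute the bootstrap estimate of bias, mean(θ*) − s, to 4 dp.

mean(θ*) = (0.6148 + 1.1808 + 0.1896 + 1.1590 + 0.9758 + 1.2819 + 0.9337 + 1.0266 + 0.8807 + 1.1090) / 10 = 0.93519
bias = 0.93519 − 0.9960

bias = −0.0608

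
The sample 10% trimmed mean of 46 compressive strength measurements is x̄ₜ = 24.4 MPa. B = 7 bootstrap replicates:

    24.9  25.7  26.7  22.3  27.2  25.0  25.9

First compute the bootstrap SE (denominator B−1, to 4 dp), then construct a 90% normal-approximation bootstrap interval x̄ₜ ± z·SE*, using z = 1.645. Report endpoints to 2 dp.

(21.77, 27.03)

Mean of replicates = 25.3857; sum of squared deviations = 15.2886; SE* = √(15.2886/6) = 1.5963
Margin = 1.645 × 1.5963 = 2.626
Interval: 24.4 ± 2.626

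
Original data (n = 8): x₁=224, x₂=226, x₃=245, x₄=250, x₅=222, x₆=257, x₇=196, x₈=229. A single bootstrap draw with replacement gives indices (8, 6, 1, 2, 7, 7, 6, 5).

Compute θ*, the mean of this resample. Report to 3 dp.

θ* = 225.875

Resample values: 229, 257, 224, 226, 196, 196, 257, 222.
Mean = (229 + 257 + 224 + 226 + 196 + 196 + 257 + 222) / 8 = 1807.0 / 8 = 225.875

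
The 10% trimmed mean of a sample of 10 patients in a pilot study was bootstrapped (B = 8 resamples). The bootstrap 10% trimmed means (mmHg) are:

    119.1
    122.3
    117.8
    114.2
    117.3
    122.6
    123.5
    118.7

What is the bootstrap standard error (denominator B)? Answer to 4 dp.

SE* = 2.9589

Bootstrap SE is the standard deviation of the 8 replicate 10% trimmed means.
Mean of replicates: (119.1 + 122.3 + 117.8 + 114.2 + 117.3 + 122.6 + 123.5 + 118.7) / 8 = 955.50000 / 8 = 119.43750
Sum of squared deviations: (−0.33750)² + (+2.86250)² + (−1.63750)² + (−5.23750)² + (−2.13750)² + (+3.16250)² + (+4.06250)² + (−0.73750)² = 70.03875
Variance = 70.03875 / 8 = 8.75484
SE* = √8.75484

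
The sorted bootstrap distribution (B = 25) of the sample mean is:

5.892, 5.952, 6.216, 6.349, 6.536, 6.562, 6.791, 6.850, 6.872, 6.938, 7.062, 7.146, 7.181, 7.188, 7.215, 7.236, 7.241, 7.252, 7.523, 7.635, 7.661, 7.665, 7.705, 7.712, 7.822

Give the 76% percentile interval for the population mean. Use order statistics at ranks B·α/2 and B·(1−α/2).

(6.216, 7.665)

α = 0.24; lower rank = 25 × 0.120 = 3; upper rank = 25 × 0.880 = 22.
The 3rd smallest replicate is 6.216; the 22nd is 7.665.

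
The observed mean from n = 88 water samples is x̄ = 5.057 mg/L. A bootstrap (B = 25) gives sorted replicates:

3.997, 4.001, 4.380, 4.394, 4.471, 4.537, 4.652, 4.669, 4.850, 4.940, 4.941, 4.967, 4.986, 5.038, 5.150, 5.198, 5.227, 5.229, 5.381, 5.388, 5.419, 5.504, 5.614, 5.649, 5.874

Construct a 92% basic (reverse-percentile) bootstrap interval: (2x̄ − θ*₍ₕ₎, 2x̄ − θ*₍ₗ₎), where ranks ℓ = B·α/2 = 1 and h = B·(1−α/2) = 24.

Percentile endpoints at ranks 1 and 24: θ*₍1₎ = 3.997, θ*₍24₎ = 5.649.
Basic interval reflects these around x̄:
  lower = 2 × 5.057 − 5.649 = 4.465
  upper = 2 × 5.057 − 3.997 = 6.117

(4.465, 6.117)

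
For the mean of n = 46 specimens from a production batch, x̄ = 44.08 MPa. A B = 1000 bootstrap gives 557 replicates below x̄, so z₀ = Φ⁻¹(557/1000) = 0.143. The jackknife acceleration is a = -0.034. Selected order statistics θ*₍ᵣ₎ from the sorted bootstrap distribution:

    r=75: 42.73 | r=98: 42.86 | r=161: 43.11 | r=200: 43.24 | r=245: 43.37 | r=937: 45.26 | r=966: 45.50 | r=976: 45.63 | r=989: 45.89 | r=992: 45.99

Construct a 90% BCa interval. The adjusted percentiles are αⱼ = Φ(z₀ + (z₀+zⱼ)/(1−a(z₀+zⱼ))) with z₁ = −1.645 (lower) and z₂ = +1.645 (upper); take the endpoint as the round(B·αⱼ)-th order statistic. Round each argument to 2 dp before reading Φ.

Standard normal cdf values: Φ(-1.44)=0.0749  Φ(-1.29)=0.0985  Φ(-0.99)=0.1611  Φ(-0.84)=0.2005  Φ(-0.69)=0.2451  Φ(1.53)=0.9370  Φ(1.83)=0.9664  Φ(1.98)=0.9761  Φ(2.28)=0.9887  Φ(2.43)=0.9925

Lower: z₀ + z₁ = 0.143 + (-1.645) = -1.502; 1 − a(z₀+z₁) = 1 − (-0.034)(-1.502) = 0.9489; argument = 0.143 + (-1.502)/0.9489 = -1.4398 → -1.44.
α₁ = Φ(-1.44) = 0.0749; rank = round(1000 × 0.0749) = 75; θ*₍75₎ = 42.73.
Upper: z₀ + z₂ = 1.788; 1 − a(z₀+z₂) = 1.0608; argument = 1.8285 → 1.83; α₂ = 0.9664; rank = 966; θ*₍966₎ = 45.50.

(42.73, 45.50)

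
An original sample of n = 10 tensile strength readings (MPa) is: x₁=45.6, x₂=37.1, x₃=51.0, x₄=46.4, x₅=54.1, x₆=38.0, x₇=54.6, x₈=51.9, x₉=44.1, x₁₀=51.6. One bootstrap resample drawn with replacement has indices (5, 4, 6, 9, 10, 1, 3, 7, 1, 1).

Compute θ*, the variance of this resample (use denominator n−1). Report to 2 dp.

θ* = 26.29

Resample values: 54.1, 46.4, 38.0, 44.1, 51.6, 45.6, 51.0, 54.6, 45.6, 45.6.
Mean = 47.6600; sum of squared deviations = 236.6240
s² = 236.6240 / 9 = 26.2916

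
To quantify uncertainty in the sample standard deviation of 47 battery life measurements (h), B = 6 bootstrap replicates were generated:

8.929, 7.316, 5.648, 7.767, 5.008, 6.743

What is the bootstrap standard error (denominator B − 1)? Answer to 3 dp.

Bootstrap SE is the standard deviation of the 6 replicate standard deviations.
Mean of replicates: (8.929 + 7.316 + 5.648 + 7.767 + 5.008 + 6.743) / 6 = 41.4110 / 6 = 6.9018
Sum of squared deviations: (+2.0272)² + (+0.4142)² + (−1.2538)² + (+0.8652)² + (−1.8938)² + (−0.1588)² = 10.2134
Variance = 10.2134 / 5 = 2.0427
SE* = √2.0427

SE* = 1.429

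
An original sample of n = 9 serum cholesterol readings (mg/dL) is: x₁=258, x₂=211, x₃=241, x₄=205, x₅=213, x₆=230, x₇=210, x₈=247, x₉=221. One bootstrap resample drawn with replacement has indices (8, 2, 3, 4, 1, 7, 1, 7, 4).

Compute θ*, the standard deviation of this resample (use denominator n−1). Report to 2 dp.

θ* = 23.24

Resample values: 247, 211, 241, 205, 258, 210, 258, 210, 205.
Mean = 227.2222; sum of squared deviations = 4319.5556
s² = 4319.5556 / 8 = 539.9444
s = √539.9444 = 23.24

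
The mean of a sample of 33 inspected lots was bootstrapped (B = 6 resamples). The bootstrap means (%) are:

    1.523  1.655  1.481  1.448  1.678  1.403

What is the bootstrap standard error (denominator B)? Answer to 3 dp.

SE* = 0.102

Bootstrap SE is the standard deviation of the 6 replicate means.
Mean of replicates: (1.523 + 1.655 + 1.481 + 1.448 + 1.678 + 1.403) / 6 = 9.1880 / 6 = 1.5313
Sum of squared deviations: (−0.0083)² + (+0.1237)² + (−0.0503)² + (−0.0833)² + (+0.1467)² + (−0.1283)² = 0.0628
Variance = 0.0628 / 6 = 0.0105
SE* = √0.0105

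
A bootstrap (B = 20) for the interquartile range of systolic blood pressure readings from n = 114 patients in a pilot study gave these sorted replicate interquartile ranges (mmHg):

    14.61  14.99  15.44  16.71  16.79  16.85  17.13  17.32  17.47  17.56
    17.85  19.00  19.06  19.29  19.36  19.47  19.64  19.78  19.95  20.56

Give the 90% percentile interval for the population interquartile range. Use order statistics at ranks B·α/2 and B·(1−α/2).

(14.61, 19.95)

α = 0.10; lower rank = 20 × 0.050 = 1; upper rank = 20 × 0.950 = 19.
The 1st smallest replicate is 14.61; the 19th is 19.95.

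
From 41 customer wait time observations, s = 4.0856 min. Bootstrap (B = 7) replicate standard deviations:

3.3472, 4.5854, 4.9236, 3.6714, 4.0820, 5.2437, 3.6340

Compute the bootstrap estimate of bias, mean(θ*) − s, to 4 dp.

mean(θ*) = (3.3472 + 4.5854 + 4.9236 + 3.6714 + 4.0820 + 5.2437 + 3.6340) / 7 = 4.21247
bias = 4.21247 − 4.0856

bias = +0.1269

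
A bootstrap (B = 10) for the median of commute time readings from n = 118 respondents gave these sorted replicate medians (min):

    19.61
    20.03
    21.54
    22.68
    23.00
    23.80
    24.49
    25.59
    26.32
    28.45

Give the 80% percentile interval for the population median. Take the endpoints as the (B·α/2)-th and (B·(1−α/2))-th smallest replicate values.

(19.61, 26.32)

α = 0.20; lower rank = 10 × 0.100 = 1; upper rank = 10 × 0.900 = 9.
The 1st smallest replicate is 19.61; the 9th is 26.32.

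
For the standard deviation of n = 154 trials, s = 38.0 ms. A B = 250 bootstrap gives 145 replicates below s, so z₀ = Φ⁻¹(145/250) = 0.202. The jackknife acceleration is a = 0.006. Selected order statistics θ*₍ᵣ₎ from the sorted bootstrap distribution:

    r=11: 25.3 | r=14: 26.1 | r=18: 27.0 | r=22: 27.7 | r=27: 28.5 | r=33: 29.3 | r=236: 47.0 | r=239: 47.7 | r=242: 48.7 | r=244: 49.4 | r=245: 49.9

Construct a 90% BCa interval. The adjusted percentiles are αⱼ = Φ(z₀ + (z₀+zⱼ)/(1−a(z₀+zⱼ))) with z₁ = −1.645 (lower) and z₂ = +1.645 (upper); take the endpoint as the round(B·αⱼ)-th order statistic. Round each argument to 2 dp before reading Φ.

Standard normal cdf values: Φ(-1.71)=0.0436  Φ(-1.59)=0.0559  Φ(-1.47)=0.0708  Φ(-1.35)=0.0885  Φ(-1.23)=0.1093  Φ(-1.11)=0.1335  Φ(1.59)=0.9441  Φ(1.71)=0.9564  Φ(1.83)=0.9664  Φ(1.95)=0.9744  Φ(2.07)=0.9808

Lower: z₀ + z₁ = 0.202 + (-1.645) = -1.443; 1 − a(z₀+z₁) = 1 − (0.006)(-1.443) = 1.0087; argument = 0.202 + (-1.443)/1.0087 = -1.2286 → -1.23.
α₁ = Φ(-1.23) = 0.1093; rank = round(250 × 0.1093) = 27; θ*₍27₎ = 28.5.
Upper: z₀ + z₂ = 1.847; 1 − a(z₀+z₂) = 0.9889; argument = 2.0697 → 2.07; α₂ = 0.9808; rank = 245; θ*₍245₎ = 49.9.

(28.5, 49.9)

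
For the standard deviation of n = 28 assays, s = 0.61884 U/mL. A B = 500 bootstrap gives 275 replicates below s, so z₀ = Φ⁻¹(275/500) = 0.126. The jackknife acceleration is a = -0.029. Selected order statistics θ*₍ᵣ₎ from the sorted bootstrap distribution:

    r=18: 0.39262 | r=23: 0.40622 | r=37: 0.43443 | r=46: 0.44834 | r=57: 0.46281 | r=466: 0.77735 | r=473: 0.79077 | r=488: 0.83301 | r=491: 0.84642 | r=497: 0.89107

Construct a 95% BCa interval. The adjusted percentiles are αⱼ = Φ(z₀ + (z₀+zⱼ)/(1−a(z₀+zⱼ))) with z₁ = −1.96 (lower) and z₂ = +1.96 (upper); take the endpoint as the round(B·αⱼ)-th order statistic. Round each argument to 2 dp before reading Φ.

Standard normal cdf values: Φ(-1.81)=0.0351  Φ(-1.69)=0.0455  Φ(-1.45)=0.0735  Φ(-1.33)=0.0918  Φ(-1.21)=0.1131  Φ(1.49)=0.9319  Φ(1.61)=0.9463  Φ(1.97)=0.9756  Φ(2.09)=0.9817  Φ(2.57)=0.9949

(0.39262, 0.84642)

Lower: z₀ + z₁ = 0.126 + (-1.960) = -1.834; 1 − a(z₀+z₁) = 1 − (-0.029)(-1.834) = 0.9468; argument = 0.126 + (-1.834)/0.9468 = -1.8110 → -1.81.
α₁ = Φ(-1.81) = 0.0351; rank = round(500 × 0.0351) = 18; θ*₍18₎ = 0.39262.
Upper: z₀ + z₂ = 2.086; 1 − a(z₀+z₂) = 1.0605; argument = 2.0930 → 2.09; α₂ = 0.9817; rank = 491; θ*₍491₎ = 0.84642.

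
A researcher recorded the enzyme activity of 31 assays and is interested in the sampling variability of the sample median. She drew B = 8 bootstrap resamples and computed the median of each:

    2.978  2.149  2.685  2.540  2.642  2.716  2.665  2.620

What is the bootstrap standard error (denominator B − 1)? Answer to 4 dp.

Bootstrap SE is the standard deviation of the 8 replicate medians.
Mean of replicates: (2.978 + 2.149 + 2.685 + 2.540 + 2.642 + 2.716 + 2.665 + 2.620) / 8 = 20.99500 / 8 = 2.62438
Sum of squared deviations: (+0.35363)² + (−0.47538)² + (+0.06062)² + (−0.08438)² + (+0.01762)² + (+0.09163)² + (+0.04062)² + (−0.00438)² = 0.37220
Variance = 0.37220 / 7 = 0.05317
SE* = √0.05317

SE* = 0.2306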